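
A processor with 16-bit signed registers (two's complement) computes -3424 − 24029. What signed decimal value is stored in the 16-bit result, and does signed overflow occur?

-27453; no overflow

-3424 → 1111001010100000
24029 → 0101110111011101
Subtract via negate-and-add: invert 0101110111011101 + 1 = 1010001000100011 (i.e. -24029).
  1111001010100000
+ 1010001000100011
= 1001010011000011  (discard carry-out 1)
Result 1001010011000011: MSB = 1 → 38083 − 65536 = -27453.
Both addends (after negating the subtrahend) are negative and so is the stored result: no signed overflow.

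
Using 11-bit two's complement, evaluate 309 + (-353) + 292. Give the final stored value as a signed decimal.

248

309 + (-353) = -44 (11111010100)
-44 + 292 = 248 (00011111000)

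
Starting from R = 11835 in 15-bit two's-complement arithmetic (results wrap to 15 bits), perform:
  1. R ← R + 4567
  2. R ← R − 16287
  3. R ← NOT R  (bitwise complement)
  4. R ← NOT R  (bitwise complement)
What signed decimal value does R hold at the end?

115

Start: R = 11835 = 010111000111011.
R = 11835 + 4567 = 16402; wraps to -16366 = 100000000010010
R = -16366 − 16287 = -32653; wraps to 115 = 000000001110011
R = NOT 000000001110011 = 111111110001100 = -116
R = NOT 111111110001100 = 000000001110011 = 115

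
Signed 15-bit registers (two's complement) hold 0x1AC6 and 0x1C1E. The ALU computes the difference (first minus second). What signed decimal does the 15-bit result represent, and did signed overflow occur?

0x1AC6 = 001101011000110 = 6854 (signed)
0x1C1E = 001110000011110 = 7198 (signed)
Subtract via negate-and-add: invert 001110000011110 + 1 = 110001111100010 (i.e. -7198).
  001101011000110
+ 110001111100010
= 111111010101000
Result 111111010101000: MSB = 1 → 32424 − 32768 = -344.
Addends (after negating the subtrahend) have opposite signs, so signed overflow cannot occur.

-344; no overflow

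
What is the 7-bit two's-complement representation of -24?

1101000

|-24| = 24 = 0011000 in 7 bits.
Invert the bits: 1100111. Add 1: 1101000.
Check: 1101000 reads as 104 − 128 = -24.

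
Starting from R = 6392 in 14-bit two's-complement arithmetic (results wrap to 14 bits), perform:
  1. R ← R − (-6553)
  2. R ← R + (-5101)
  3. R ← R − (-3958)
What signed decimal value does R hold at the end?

-4582

Start: R = 6392 = 01100011111000.
R = 6392 − (-6553) = 12945; wraps to -3439 = 11001010010001
R = -3439 + (-5101) = -8540; wraps to 7844 = 01111010100100
R = 7844 − (-3958) = 11802; wraps to -4582 = 10111000011010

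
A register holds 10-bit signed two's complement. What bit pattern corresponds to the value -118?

|-118| = 118 = 0001110110 in 10 bits.
Invert the bits: 1110001001. Add 1: 1110001010.
Check: 1110001010 reads as 906 − 1024 = -118.

1110001010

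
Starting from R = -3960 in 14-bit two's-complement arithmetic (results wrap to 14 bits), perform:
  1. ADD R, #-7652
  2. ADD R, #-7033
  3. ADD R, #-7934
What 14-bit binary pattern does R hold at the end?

Start: R = -3960 = 11000010001000.
R = -3960 + (-7652) = -11612; wraps to 4772 = 01001010100100
R = 4772 + (-7033) = -2261 = 11011100101011
R = -2261 + (-7934) = -10195; wraps to 6189 = 01100000101101

01100000101101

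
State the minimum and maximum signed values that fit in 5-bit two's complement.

min = -16, max = 15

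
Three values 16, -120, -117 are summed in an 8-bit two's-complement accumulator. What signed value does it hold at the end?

35

16 + (-120) = -104 (10011000)
-104 + (-117) = -221 → wraps to 35 (00100011)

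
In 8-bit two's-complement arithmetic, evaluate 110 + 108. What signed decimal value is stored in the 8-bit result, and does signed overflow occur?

110 → 01101110
108 → 01101100
  01101110
+ 01101100
= 11011010
Result 11011010: MSB = 1 → 218 − 256 = -38.
Both addends are non-negative but the stored result is negative: signed overflow. The true value 110 + 108 = 218 lies outside [-128, 127].

-38; overflow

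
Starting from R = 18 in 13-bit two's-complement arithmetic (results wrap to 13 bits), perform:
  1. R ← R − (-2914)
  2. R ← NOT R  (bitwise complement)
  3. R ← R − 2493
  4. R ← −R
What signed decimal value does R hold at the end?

-2766

Start: R = 18 = 0000000010010.
R = 18 − (-2914) = 2932 = 0101101110100
R = NOT 0101101110100 = 1010010001011 = -2933
R = -2933 − 2493 = -5426; wraps to 2766 = 0101011001110
R = −(2766) = -2766 = 1010100110010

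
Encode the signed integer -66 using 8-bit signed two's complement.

|-66| = 66 = 01000010 in 8 bits.
Invert the bits: 10111101. Add 1: 10111110.

10111110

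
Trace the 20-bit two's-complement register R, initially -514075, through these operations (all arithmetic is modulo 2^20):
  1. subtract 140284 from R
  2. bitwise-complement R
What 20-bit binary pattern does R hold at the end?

Start: R = -514075 = 10000010011111100101.
R = -514075 − 140284 = -654359; wraps to 394217 = 01100000001111101001
R = NOT 01100000001111101001 = 10011111110000010110 = -394218

10011111110000010110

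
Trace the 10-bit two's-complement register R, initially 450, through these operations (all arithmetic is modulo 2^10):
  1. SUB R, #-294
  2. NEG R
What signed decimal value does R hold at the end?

Start: R = 450 = 0111000010.
R = 450 − (-294) = 744; wraps to -280 = 1011101000
R = −(-280) = 280 = 0100011000

280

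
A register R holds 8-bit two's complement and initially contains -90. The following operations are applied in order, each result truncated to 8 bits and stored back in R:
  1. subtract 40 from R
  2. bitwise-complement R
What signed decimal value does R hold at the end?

-127

Start: R = -90 = 10100110.
R = -90 − 40 = -130; wraps to 126 = 01111110
R = NOT 01111110 = 10000001 = -127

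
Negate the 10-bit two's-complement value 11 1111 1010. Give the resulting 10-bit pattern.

Invert: 0000000101. Add 1: 0000000110.
Check: 1111111010 = -6, 0000000110 = 6.

0000000110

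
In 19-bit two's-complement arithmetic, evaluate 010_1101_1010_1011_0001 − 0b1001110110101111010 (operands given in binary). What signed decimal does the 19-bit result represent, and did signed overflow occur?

010_1101_1010_1011_0001 → 0101101101010110001 = 187057 (signed)
0b1001110110101111010 → 1001110110101111010 = -201350 (signed)
Subtract via negate-and-add: invert 1001110110101111010 + 1 = 0110001001010000110 (i.e. 201350).
  0101101101010110001
+ 0110001001010000110
= 1011110110100110111
Result 1011110110100110111: MSB = 1 → 388407 − 524288 = -135881.
Both addends (after negating the subtrahend) are non-negative but the stored result is negative: signed overflow. The true value 187057 − (-201350) = 388407 lies outside [-262144, 262143].

-135881; overflow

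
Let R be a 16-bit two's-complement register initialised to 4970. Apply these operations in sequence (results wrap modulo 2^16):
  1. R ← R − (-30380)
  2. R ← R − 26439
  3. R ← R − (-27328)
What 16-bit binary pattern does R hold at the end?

1000110110001111

Start: R = 4970 = 0001001101101010.
R = 4970 − (-30380) = 35350; wraps to -30186 = 1000101000010110
R = -30186 − 26439 = -56625; wraps to 8911 = 0010001011001111
R = 8911 − (-27328) = 36239; wraps to -29297 = 1000110110001111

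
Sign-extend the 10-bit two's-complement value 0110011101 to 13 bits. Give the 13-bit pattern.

MSB of 0110011101 is 0; replicate it into the new high bits.
000|0110011101 → 0000110011101 (still 413).

0000110011101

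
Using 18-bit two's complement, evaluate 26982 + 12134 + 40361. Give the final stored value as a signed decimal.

79477

26982 + 12134 = 39116 (001001100011001100)
39116 + 40361 = 79477 (010011011001110101)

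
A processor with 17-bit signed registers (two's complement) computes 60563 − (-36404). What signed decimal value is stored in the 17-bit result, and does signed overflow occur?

60563 → 01110110010010011
-36404 → 10111000111001100
Subtract via negate-and-add: invert 10111000111001100 + 1 = 01000111000110100 (i.e. 36404).
  01110110010010011
+ 01000111000110100
= 10111101011000111
Result 10111101011000111: MSB = 1 → 96967 − 131072 = -34105.
Both addends (after negating the subtrahend) are non-negative but the stored result is negative: signed overflow. The true value 60563 − (-36404) = 96967 lies outside [-65536, 65535].

-34105; overflow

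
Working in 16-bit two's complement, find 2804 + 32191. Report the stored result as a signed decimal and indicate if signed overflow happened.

2804 → 0000101011110100
32191 → 0111110110111111
  0000101011110100
+ 0111110110111111
= 1000100010110011
Result 1000100010110011: MSB = 1 → 34995 − 65536 = -30541.
Both addends are non-negative but the stored result is negative: signed overflow. The true value 2804 + 32191 = 34995 lies outside [-32768, 32767].

-30541; overflow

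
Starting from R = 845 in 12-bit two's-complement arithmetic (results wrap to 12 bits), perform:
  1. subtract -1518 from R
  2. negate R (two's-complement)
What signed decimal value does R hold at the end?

Start: R = 845 = 001101001101.
R = 845 − (-1518) = 2363; wraps to -1733 = 100100111011
R = −(-1733) = 1733 = 011011000101

1733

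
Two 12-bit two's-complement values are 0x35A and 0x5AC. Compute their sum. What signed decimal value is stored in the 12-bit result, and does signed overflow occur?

-1786; overflow

0x35A = 001101011010 = 858 (signed)
0x5AC = 010110101100 = 1452 (signed)
  001101011010
+ 010110101100
= 100100000110
Result 100100000110: MSB = 1 → 2310 − 4096 = -1786.
Both addends are non-negative but the stored result is negative: signed overflow. The true value 858 + 1452 = 2310 lies outside [-2048, 2047].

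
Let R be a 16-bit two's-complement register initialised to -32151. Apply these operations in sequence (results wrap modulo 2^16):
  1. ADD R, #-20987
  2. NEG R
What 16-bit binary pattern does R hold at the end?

Start: R = -32151 = 1000001001101001.
R = -32151 + (-20987) = -53138; wraps to 12398 = 0011000001101110
R = −(12398) = -12398 = 1100111110010010

1100111110010010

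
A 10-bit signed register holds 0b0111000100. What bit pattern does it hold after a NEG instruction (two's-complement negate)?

Invert: 1000111011. Add 1: 1000111100.
Check: 0111000100 = 452, 1000111100 = -452.

1000111100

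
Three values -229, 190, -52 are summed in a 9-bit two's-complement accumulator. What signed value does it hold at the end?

-91

-229 + 190 = -39 (111011001)
-39 + (-52) = -91 (110100101)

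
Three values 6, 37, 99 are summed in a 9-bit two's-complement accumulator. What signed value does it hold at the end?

142

6 + 37 = 43 (000101011)
43 + 99 = 142 (010001110)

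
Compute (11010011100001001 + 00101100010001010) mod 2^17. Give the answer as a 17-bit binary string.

  11010011100001001
+ 00101100010001010
= 11111111110010011

11111111110010011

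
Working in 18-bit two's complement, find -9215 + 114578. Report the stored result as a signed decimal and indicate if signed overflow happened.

105363; no overflow

-9215 → 111101110000000001
114578 → 011011111110010010
  111101110000000001
+ 011011111110010010
= 011001101110010011  (discard carry-out 1)
Result 011001101110010011: MSB = 0 → value 105363.
Addends have opposite signs, so signed overflow cannot occur.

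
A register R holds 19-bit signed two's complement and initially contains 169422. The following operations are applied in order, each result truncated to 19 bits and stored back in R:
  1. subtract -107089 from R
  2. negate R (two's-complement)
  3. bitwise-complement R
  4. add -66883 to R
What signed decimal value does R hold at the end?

Start: R = 169422 = 0101001010111001110.
R = 169422 − (-107089) = 276511; wraps to -247777 = 1000011100000011111
R = −(-247777) = 247777 = 0111100011111100001
R = NOT 0111100011111100001 = 1000011100000011110 = -247778
R = -247778 + (-66883) = -314661; wraps to 209627 = 0110011001011011011

209627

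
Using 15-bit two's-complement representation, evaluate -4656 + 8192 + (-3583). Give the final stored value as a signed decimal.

-47

-4656 + 8192 = 3536 (000110111010000)
3536 + (-3583) = -47 (111111111010001)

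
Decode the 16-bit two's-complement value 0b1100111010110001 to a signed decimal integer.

MSB is 1, so the value is negative.
Invert: 0011000101001110. Add 1: 0011000101001111 = 12623. So the value is −12623.

-12623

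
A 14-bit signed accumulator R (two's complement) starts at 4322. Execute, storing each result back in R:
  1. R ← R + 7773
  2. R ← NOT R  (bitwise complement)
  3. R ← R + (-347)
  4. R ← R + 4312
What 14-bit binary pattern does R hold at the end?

Start: R = 4322 = 01000011100010.
R = 4322 + 7773 = 12095; wraps to -4289 = 10111100111111
R = NOT 10111100111111 = 01000011000000 = 4288
R = 4288 + (-347) = 3941 = 00111101100101
R = 3941 + 4312 = 8253; wraps to -8131 = 10000000111101

10000000111101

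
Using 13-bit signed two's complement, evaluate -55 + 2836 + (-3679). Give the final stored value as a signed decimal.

-898

-55 + 2836 = 2781 (0101011011101)
2781 + (-3679) = -898 (1110001111110)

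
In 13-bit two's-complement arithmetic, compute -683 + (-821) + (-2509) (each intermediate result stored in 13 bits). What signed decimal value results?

-683 + (-821) = -1504 (1101000100000)
-1504 + (-2509) = -4013 (1000001010011)

-4013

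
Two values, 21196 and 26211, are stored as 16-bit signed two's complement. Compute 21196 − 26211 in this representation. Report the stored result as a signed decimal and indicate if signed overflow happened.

21196 → 0101001011001100
26211 → 0110011001100011
Subtract via negate-and-add: invert 0110011001100011 + 1 = 1001100110011101 (i.e. -26211).
  0101001011001100
+ 1001100110011101
= 1110110001101001
Result 1110110001101001: MSB = 1 → 60521 − 65536 = -5015.
Addends (after negating the subtrahend) have opposite signs, so signed overflow cannot occur.

-5015; no overflow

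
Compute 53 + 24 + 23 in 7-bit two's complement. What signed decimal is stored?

53 + 24 = 77 → wraps to -51 (1001101)
-51 + 23 = -28 (1100100)

-28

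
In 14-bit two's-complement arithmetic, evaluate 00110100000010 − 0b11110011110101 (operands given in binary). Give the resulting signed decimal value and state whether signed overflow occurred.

00110100000010 = 3330 (signed)
0b11110011110101 → 11110011110101 = -779 (signed)
Subtract via negate-and-add: invert 11110011110101 + 1 = 00001100001011 (i.e. 779).
  00110100000010
+ 00001100001011
= 01000000001101
Result 01000000001101: MSB = 0 → value 4109.
Both addends (after negating the subtrahend) are non-negative and so is the stored result: no signed overflow.

4109; no overflow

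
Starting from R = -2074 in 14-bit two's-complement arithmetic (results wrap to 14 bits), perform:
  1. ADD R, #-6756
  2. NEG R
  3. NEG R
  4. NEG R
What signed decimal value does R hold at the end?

-7554

Start: R = -2074 = 11011111100110.
R = -2074 + (-6756) = -8830; wraps to 7554 = 01110110000010
R = −(7554) = -7554 = 10001001111110
R = −(-7554) = 7554 = 01110110000010
R = −(7554) = -7554 = 10001001111110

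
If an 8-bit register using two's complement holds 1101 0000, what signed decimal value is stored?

-48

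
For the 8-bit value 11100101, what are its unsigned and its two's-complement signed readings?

unsigned = 229, signed = -27

Unsigned: 11100101 = 229.
Signed: MSB=1 → 229 − 256 = -27.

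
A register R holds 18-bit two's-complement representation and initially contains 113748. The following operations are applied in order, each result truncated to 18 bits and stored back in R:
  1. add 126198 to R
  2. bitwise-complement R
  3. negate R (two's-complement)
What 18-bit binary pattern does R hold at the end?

Start: R = 113748 = 011011110001010100.
R = 113748 + 126198 = 239946; wraps to -22198 = 111010100101001010
R = NOT 111010100101001010 = 000101011010110101 = 22197
R = −(22197) = -22197 = 111010100101001011

111010100101001011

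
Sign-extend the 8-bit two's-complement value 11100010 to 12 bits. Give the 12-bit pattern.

MSB of 11100010 is 1; replicate it into the new high bits.
1111|11100010 → 111111100010 (still -30).

111111100010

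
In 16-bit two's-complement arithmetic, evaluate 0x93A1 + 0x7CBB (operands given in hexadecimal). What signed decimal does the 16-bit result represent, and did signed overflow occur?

4188; no overflow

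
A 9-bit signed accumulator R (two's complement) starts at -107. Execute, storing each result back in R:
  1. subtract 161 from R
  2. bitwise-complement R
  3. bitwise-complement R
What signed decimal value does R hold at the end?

244

Start: R = -107 = 110010101.
R = -107 − 161 = -268; wraps to 244 = 011110100
R = NOT 011110100 = 100001011 = -245
R = NOT 100001011 = 011110100 = 244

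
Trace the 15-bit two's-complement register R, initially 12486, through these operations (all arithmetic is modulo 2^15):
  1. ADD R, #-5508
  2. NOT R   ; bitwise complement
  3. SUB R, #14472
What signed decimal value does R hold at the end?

Start: R = 12486 = 011000011000110.
R = 12486 + (-5508) = 6978 = 001101101000010
R = NOT 001101101000010 = 110010010111101 = -6979
R = -6979 − 14472 = -21451; wraps to 11317 = 010110000110101

11317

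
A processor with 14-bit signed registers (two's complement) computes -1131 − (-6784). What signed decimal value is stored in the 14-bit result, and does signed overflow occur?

-1131 → 11101110010101
-6784 → 10010110000000
Subtract via negate-and-add: invert 10010110000000 + 1 = 01101010000000 (i.e. 6784).
  11101110010101
+ 01101010000000
= 01011000010101  (discard carry-out 1)
Result 01011000010101: MSB = 0 → value 5653.
Addends (after negating the subtrahend) have opposite signs, so signed overflow cannot occur.

5653; no overflow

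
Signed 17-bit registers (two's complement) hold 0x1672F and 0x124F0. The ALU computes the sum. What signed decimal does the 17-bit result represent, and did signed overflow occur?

35871; overflow

0x1672F = 10110011100101111 = -39121 (signed)
0x124F0 = 10010010011110000 = -56080 (signed)
  10110011100101111
+ 10010010011110000
= 01000110000011111  (discard carry-out 1)
Result 01000110000011111: MSB = 0 → value 35871.
Both addends are negative but the stored result is non-negative: signed overflow. The true value -39121 + (-56080) = -95201 lies outside [-65536, 65535].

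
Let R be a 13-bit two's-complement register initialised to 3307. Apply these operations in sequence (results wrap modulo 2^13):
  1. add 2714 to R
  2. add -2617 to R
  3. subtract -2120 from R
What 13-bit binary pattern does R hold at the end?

1010110010100

Start: R = 3307 = 0110011101011.
R = 3307 + 2714 = 6021; wraps to -2171 = 1011110000101
R = -2171 + (-2617) = -4788; wraps to 3404 = 0110101001100
R = 3404 − (-2120) = 5524; wraps to -2668 = 1010110010100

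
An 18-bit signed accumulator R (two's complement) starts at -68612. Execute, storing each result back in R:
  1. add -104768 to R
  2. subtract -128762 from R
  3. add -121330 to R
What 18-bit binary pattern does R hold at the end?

010111011111000100

Start: R = -68612 = 101111001111111100.
R = -68612 + (-104768) = -173380; wraps to 88764 = 010101101010111100
R = 88764 − (-128762) = 217526; wraps to -44618 = 110101000110110110
R = -44618 + (-121330) = -165948; wraps to 96196 = 010111011111000100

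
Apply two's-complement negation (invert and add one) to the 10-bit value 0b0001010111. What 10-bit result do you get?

Invert: 1110101000. Add 1: 1110101001.
Check: 0001010111 = 87, 1110101001 = -87.

1110101001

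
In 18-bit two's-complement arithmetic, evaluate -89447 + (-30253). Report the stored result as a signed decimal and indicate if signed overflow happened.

-119700; no overflow

-89447 → 101010001010011001
-30253 → 111000100111010011
  101010001010011001
+ 111000100111010011
= 100010110001101100  (discard carry-out 1)
Result 100010110001101100: MSB = 1 → 142444 − 262144 = -119700.
Both addends are negative and so is the stored result: no signed overflow.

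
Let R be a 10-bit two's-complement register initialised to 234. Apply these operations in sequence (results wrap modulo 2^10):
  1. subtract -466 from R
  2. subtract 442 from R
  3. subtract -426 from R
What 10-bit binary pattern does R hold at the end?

Start: R = 234 = 0011101010.
R = 234 − (-466) = 700; wraps to -324 = 1010111100
R = -324 − 442 = -766; wraps to 258 = 0100000010
R = 258 − (-426) = 684; wraps to -340 = 1010101100

1010101100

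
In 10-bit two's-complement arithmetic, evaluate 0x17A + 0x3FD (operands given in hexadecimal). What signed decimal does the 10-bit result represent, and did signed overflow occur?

0x17A = 0101111010 = 378 (signed)
0x3FD = 1111111101 = -3 (signed)
  0101111010
+ 1111111101
= 0101110111  (discard carry-out 1)
Result 0101110111: MSB = 0 → value 375.
Addends have opposite signs, so signed overflow cannot occur.

375; no overflow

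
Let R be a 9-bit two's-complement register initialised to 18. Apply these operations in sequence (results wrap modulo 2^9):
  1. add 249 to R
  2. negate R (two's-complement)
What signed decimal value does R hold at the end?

245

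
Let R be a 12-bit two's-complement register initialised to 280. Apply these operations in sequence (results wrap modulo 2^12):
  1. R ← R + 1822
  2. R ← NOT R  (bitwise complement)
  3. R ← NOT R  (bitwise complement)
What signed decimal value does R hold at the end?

-1994

Start: R = 280 = 000100011000.
R = 280 + 1822 = 2102; wraps to -1994 = 100000110110
R = NOT 100000110110 = 011111001001 = 1993
R = NOT 011111001001 = 100000110110 = -1994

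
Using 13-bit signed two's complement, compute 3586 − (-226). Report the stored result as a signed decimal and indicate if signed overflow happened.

3586 → 0111000000010
-226 → 1111100011110
Subtract via negate-and-add: invert 1111100011110 + 1 = 0000011100010 (i.e. 226).
  0111000000010
+ 0000011100010
= 0111011100100
Result 0111011100100: MSB = 0 → value 3812.
Both addends (after negating the subtrahend) are non-negative and so is the stored result: no signed overflow.

3812; no overflow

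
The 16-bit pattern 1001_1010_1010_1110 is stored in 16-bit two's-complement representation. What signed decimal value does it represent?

-25938

MSB is 1, so the value is negative.
Unsigned reading: 39598. Subtract 2^16 = 65536: 39598 − 65536 = -25938.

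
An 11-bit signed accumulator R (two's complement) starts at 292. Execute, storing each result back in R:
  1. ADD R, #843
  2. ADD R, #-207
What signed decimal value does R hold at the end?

Start: R = 292 = 00100100100.
R = 292 + 843 = 1135; wraps to -913 = 10001101111
R = -913 + (-207) = -1120; wraps to 928 = 01110100000

928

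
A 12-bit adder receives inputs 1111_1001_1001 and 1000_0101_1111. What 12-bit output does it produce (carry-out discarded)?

011111111000

  111110011001
+ 100001011111
= 011111111000  (discard carry-out 1)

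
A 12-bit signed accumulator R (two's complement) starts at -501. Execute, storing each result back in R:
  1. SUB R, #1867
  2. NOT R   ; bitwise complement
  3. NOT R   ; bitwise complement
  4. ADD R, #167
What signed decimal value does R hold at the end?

1895

Start: R = -501 = 111000001011.
R = -501 − 1867 = -2368; wraps to 1728 = 011011000000
R = NOT 011011000000 = 100100111111 = -1729
R = NOT 100100111111 = 011011000000 = 1728
R = 1728 + 167 = 1895 = 011101100111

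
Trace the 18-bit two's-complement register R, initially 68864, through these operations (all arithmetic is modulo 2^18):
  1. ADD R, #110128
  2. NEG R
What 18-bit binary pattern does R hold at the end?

Start: R = 68864 = 010000110100000000.
R = 68864 + 110128 = 178992; wraps to -83152 = 101011101100110000
R = −(-83152) = 83152 = 010100010011010000

010100010011010000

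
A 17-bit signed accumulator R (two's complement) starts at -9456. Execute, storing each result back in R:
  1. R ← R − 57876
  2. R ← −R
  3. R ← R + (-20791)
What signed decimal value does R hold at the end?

Start: R = -9456 = 11101101100010000.
R = -9456 − 57876 = -67332; wraps to 63740 = 01111100011111100
R = −(63740) = -63740 = 10000011100000100
R = -63740 + (-20791) = -84531; wraps to 46541 = 01011010111001101

46541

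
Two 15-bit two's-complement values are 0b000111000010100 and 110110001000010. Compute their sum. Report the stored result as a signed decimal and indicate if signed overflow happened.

-1450; no overflow

0b000111000010100 → 000111000010100 = 3604 (signed)
110110001000010 = -5054 (signed)
  000111000010100
+ 110110001000010
= 111101001010110
Result 111101001010110: MSB = 1 → 31318 − 32768 = -1450.
Addends have opposite signs, so signed overflow cannot occur.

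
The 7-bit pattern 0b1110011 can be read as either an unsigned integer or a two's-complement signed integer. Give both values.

unsigned = 115, signed = -13

Unsigned: 1110011 = 115.
Signed: MSB=1 → 115 − 128 = -13.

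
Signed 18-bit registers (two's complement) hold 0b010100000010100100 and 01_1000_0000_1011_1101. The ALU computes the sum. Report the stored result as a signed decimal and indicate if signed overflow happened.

-81567; overflow

0b010100000010100100 → 010100000010100100 = 82084 (signed)
01_1000_0000_1011_1101 → 011000000010111101 = 98493 (signed)
  010100000010100100
+ 011000000010111101
= 101100000101100001
Result 101100000101100001: MSB = 1 → 180577 − 262144 = -81567.
Both addends are non-negative but the stored result is negative: signed overflow. The true value 82084 + 98493 = 180577 lies outside [-131072, 131071].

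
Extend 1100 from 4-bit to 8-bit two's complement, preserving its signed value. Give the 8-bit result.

MSB of 1100 is 1; replicate it into the new high bits.
1111|1100 → 11111100 (still -4).

11111100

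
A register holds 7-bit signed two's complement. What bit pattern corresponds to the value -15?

1110001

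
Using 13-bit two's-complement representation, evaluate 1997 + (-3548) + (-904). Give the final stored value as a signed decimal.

1997 + (-3548) = -1551 (1100111110001)
-1551 + (-904) = -2455 (1011001101001)

-2455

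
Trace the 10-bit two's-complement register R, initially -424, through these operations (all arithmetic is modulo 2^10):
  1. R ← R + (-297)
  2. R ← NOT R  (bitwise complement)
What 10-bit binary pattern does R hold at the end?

Start: R = -424 = 1001011000.
R = -424 + (-297) = -721; wraps to 303 = 0100101111
R = NOT 0100101111 = 1011010000 = -304

1011010000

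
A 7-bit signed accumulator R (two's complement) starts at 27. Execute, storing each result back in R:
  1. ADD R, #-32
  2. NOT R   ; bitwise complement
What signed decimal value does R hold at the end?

4

Start: R = 27 = 0011011.
R = 27 + (-32) = -5 = 1111011
R = NOT 1111011 = 0000100 = 4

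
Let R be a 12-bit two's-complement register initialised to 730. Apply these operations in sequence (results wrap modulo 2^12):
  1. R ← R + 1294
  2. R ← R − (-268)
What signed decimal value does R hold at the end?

-1804

Start: R = 730 = 001011011010.
R = 730 + 1294 = 2024 = 011111101000
R = 2024 − (-268) = 2292; wraps to -1804 = 100011110100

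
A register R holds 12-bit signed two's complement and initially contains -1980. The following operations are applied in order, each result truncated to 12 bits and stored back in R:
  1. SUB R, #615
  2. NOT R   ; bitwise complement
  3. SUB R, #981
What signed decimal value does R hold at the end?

1613

Start: R = -1980 = 100001000100.
R = -1980 − 615 = -2595; wraps to 1501 = 010111011101
R = NOT 010111011101 = 101000100010 = -1502
R = -1502 − 981 = -2483; wraps to 1613 = 011001001101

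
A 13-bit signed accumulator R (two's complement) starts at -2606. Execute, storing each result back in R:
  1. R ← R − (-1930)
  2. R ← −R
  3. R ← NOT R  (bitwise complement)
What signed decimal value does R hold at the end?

-677

Start: R = -2606 = 1010111010010.
R = -2606 − (-1930) = -676 = 1110101011100
R = −(-676) = 676 = 0001010100100
R = NOT 0001010100100 = 1110101011011 = -677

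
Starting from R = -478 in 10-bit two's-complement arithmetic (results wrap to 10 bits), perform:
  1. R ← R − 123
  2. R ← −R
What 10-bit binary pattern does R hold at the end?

1001011001

Start: R = -478 = 1000100010.
R = -478 − 123 = -601; wraps to 423 = 0110100111
R = −(423) = -423 = 1001011001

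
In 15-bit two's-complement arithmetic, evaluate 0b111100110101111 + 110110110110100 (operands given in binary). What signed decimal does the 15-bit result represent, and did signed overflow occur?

-6301; no overflow

0b111100110101111 → 111100110101111 = -1617 (signed)
110110110110100 = -4684 (signed)
  111100110101111
+ 110110110110100
= 110011101100011  (discard carry-out 1)
Result 110011101100011: MSB = 1 → 26467 − 32768 = -6301.
Both addends are negative and so is the stored result: no signed overflow.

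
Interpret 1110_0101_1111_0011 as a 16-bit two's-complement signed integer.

-6669

MSB is 1, so the value is negative.
Invert: 0001101000001100. Add 1: 0001101000001101 = 6669. So the value is −6669.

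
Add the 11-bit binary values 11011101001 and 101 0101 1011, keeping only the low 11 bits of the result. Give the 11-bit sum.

10001000100

  11011101001
+ 10101011011
= 10001000100  (discard carry-out 1)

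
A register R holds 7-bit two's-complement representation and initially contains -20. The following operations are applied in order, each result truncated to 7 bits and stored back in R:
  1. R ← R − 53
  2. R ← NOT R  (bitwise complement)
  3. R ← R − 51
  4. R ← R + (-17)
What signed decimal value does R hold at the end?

Start: R = -20 = 1101100.
R = -20 − 53 = -73; wraps to 55 = 0110111
R = NOT 0110111 = 1001000 = -56
R = -56 − 51 = -107; wraps to 21 = 0010101
R = 21 + (-17) = 4 = 0000100

4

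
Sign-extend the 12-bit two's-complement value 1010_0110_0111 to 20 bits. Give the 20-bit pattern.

11111111101001100111

MSB of 101001100111 is 1; replicate it into the new high bits.
11111111|101001100111 → 11111111101001100111 (still -1433).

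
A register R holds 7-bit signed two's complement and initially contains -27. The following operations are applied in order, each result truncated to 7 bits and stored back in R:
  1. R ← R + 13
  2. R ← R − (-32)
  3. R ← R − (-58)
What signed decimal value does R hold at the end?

-52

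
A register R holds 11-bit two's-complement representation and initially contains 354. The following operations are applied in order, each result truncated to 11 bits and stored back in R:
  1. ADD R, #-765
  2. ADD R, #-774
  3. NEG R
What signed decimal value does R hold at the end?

-863

Start: R = 354 = 00101100010.
R = 354 + (-765) = -411 = 11001100101
R = -411 + (-774) = -1185; wraps to 863 = 01101011111
R = −(863) = -863 = 10010100001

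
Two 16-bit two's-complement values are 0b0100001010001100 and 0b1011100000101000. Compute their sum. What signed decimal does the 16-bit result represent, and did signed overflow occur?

-1356; no overflow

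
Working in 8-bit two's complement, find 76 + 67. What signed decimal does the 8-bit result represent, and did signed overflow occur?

76 → 01001100
67 → 01000011
  01001100
+ 01000011
= 10001111
Result 10001111: MSB = 1 → 143 − 256 = -113.
Both addends are non-negative but the stored result is negative: signed overflow. The true value 76 + 67 = 143 lies outside [-128, 127].

-113; overflow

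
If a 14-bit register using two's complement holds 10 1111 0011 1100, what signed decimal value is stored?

MSB is 1, so the value is negative.
Invert: 01000011000011. Add 1: 01000011000100 = 4292. So the value is −4292.

-4292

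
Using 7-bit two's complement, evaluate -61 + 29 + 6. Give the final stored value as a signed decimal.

-61 + 29 = -32 (1100000)
-32 + 6 = -26 (1100110)

-26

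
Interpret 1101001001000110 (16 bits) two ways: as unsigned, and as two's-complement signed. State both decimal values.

Unsigned: 1101001001000110 = 53830.
Signed: MSB=1 → 53830 − 65536 = -11706.

unsigned = 53830, signed = -11706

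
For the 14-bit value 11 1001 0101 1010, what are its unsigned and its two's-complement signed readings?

unsigned = 14682, signed = -1702

Unsigned: 11100101011010 = 14682.
Signed: MSB=1 → 14682 − 16384 = -1702.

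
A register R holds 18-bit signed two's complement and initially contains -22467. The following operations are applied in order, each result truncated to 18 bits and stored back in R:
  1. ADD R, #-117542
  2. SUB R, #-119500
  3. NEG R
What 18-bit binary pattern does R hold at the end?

000101000000011101

Start: R = -22467 = 111010100000111101.
R = -22467 + (-117542) = -140009; wraps to 122135 = 011101110100010111
R = 122135 − (-119500) = 241635; wraps to -20509 = 111010111111100011
R = −(-20509) = 20509 = 000101000000011101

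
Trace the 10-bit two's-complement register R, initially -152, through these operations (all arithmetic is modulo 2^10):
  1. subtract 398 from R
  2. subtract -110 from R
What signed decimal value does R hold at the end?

-440

Start: R = -152 = 1101101000.
R = -152 − 398 = -550; wraps to 474 = 0111011010
R = 474 − (-110) = 584; wraps to -440 = 1001001000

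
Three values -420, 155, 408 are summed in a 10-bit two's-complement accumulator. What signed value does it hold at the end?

143

-420 + 155 = -265 (1011110111)
-265 + 408 = 143 (0010001111)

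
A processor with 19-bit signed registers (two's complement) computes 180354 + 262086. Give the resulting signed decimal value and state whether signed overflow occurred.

180354 → 0101100000010000010
262086 → 0111111111111000110
  0101100000010000010
+ 0111111111111000110
= 1101100000001001000
Result 1101100000001001000: MSB = 1 → 442440 − 524288 = -81848.
Both addends are non-negative but the stored result is negative: signed overflow. The true value 180354 + 262086 = 442440 lies outside [-262144, 262143].

-81848; overflow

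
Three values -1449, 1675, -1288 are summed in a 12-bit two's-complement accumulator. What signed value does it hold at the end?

-1449 + 1675 = 226 (000011100010)
226 + (-1288) = -1062 (101111011010)

-1062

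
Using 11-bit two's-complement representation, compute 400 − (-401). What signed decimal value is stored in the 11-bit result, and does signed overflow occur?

801; no overflow

400 → 00110010000
-401 → 11001101111
Subtract via negate-and-add: invert 11001101111 + 1 = 00110010001 (i.e. 401).
  00110010000
+ 00110010001
= 01100100001
Result 01100100001: MSB = 0 → value 801.
Both addends (after negating the subtrahend) are non-negative and so is the stored result: no signed overflow.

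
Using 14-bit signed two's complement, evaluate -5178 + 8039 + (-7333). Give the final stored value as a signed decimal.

-4472

-5178 + 8039 = 2861 (00101100101101)
2861 + (-7333) = -4472 (10111010001000)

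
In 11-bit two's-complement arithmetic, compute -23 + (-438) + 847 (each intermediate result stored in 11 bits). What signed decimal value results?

386

-23 + (-438) = -461 (11000110011)
-461 + 847 = 386 (00110000010)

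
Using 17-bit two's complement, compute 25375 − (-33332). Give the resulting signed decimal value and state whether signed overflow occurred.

25375 → 00110001100011111
-33332 → 10111110111001100
Subtract via negate-and-add: invert 10111110111001100 + 1 = 01000001000110100 (i.e. 33332).
  00110001100011111
+ 01000001000110100
= 01110010101010011
Result 01110010101010011: MSB = 0 → value 58707.
Both addends (after negating the subtrahend) are non-negative and so is the stored result: no signed overflow.

58707; no overflow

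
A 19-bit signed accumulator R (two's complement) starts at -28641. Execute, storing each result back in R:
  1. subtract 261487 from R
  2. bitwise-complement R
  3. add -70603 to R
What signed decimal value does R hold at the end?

Start: R = -28641 = 1111001000000011111.
R = -28641 − 261487 = -290128; wraps to 234160 = 0111001001010110000
R = NOT 0111001001010110000 = 1000110110101001111 = -234161
R = -234161 + (-70603) = -304764; wraps to 219524 = 0110101100110000100

219524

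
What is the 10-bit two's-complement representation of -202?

1100110110

|-202| = 202 = 0011001010 in 10 bits.
Invert the bits: 1100110101. Add 1: 1100110110.
Check: 1100110110 reads as 822 − 1024 = -202.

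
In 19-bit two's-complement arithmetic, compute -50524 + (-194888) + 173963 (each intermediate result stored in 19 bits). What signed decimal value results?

-50524 + (-194888) = -245412 (1000100000101011100)
-245412 + 173963 = -71449 (1101110100011100111)

-71449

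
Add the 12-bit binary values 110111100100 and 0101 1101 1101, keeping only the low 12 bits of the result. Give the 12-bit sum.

  110111100100
+ 010111011101
= 001111000001  (discard carry-out 1)

001111000001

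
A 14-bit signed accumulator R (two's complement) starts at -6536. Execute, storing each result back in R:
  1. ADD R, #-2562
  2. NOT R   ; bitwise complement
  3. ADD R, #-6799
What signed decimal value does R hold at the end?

Start: R = -6536 = 10011001111000.
R = -6536 + (-2562) = -9098; wraps to 7286 = 01110001110110
R = NOT 01110001110110 = 10001110001001 = -7287
R = -7287 + (-6799) = -14086; wraps to 2298 = 00100011111010

2298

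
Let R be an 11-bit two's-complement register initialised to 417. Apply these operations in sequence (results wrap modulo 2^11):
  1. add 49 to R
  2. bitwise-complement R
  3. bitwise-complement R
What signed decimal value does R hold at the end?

Start: R = 417 = 00110100001.
R = 417 + 49 = 466 = 00111010010
R = NOT 00111010010 = 11000101101 = -467
R = NOT 11000101101 = 00111010010 = 466

466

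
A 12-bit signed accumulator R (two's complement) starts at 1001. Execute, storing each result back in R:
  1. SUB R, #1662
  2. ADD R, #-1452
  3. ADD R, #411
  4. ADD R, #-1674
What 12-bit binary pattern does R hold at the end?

001011010000

Start: R = 1001 = 001111101001.
R = 1001 − 1662 = -661 = 110101101011
R = -661 + (-1452) = -2113; wraps to 1983 = 011110111111
R = 1983 + 411 = 2394; wraps to -1702 = 100101011010
R = -1702 + (-1674) = -3376; wraps to 720 = 001011010000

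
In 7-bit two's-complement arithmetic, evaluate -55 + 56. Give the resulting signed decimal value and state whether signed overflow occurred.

1; no overflow

-55 → 1001001
56 → 0111000
  1001001
+ 0111000
= 0000001  (discard carry-out 1)
Result 0000001: MSB = 0 → value 1.
Addends have opposite signs, so signed overflow cannot occur.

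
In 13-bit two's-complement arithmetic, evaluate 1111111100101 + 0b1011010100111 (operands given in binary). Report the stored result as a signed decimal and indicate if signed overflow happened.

1111111100101 = -27 (signed)
0b1011010100111 → 1011010100111 = -2393 (signed)
  1111111100101
+ 1011010100111
= 1011010001100  (discard carry-out 1)
Result 1011010001100: MSB = 1 → 5772 − 8192 = -2420.
Both addends are negative and so is the stored result: no signed overflow.

-2420; no overflow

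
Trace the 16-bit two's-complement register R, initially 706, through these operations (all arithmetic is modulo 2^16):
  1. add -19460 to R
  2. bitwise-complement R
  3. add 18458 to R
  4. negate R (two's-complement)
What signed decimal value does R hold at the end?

28325

Start: R = 706 = 0000001011000010.
R = 706 + (-19460) = -18754 = 1011011010111110
R = NOT 1011011010111110 = 0100100101000001 = 18753
R = 18753 + 18458 = 37211; wraps to -28325 = 1001000101011011
R = −(-28325) = 28325 = 0110111010100101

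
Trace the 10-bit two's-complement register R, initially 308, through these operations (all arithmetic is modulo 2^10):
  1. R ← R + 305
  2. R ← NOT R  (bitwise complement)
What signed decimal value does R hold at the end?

Start: R = 308 = 0100110100.
R = 308 + 305 = 613; wraps to -411 = 1001100101
R = NOT 1001100101 = 0110011010 = 410

410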